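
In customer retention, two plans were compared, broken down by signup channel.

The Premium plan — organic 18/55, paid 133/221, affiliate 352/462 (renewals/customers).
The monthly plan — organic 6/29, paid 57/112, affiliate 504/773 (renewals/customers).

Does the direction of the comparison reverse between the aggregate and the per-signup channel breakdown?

No

Organic: the Premium plan 18/55 = 32.7%, the monthly plan 6/29 = 20.7% → the Premium plan
Paid: the Premium plan 133/221 = 60.2%, the monthly plan 57/112 = 50.9% → the Premium plan
Affiliate: the Premium plan 352/462 = 76.2%, the monthly plan 504/773 = 65.2% → the Premium plan
Overall: the Premium plan 503/738 = 68.2%, the monthly plan 567/914 = 62.0% → the Premium plan
The Premium plan wins overall and in every signup group — no reversal.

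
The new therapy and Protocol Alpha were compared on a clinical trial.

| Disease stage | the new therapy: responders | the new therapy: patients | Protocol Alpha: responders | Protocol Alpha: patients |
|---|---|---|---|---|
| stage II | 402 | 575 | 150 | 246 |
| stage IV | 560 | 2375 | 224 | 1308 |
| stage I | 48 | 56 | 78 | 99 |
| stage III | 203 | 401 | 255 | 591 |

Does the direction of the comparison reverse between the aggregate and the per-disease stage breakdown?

Stage II: the new therapy 402/575 = 69.9%, Protocol Alpha 150/246 = 61.0% → the new therapy
Stage IV: the new therapy 560/2375 = 23.6%, Protocol Alpha 224/1308 = 17.1% → the new therapy
Stage I: the new therapy 48/56 = 85.7%, Protocol Alpha 78/99 = 78.8% → the new therapy
Stage III: the new therapy 203/401 = 50.6%, Protocol Alpha 255/591 = 43.1% → the new therapy
Overall: the new therapy 1213/3407 = 35.6%, Protocol Alpha 707/2244 = 31.5% → the new therapy
The new therapy wins overall and in every disease group — no reversal.

No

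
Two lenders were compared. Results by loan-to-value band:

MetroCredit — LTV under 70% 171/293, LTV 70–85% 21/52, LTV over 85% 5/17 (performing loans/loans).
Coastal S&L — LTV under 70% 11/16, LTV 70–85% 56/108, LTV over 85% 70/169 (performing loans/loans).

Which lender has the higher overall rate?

MetroCredit

LTV under 70%: MetroCredit 171/293 = 58.4%, Coastal S&L 11/16 = 68.8% → Coastal S&L
LTV 70–85%: MetroCredit 21/52 = 40.4%, Coastal S&L 56/108 = 51.9% → Coastal S&L
LTV over 85%: MetroCredit 5/17 = 29.4%, Coastal S&L 70/169 = 41.4% → Coastal S&L
Overall: MetroCredit 197/362 = 54.4%, Coastal S&L 137/293 = 46.8% → MetroCredit
(Coastal S&L wins every loan-to-value group but MetroCredit wins overall — Coastal S&L's loans skew toward the low-rate LTV over 85% group.)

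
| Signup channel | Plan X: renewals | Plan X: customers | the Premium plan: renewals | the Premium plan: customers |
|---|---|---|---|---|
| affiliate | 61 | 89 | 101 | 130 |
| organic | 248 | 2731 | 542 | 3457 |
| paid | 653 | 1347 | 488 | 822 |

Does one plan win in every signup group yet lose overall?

No

Affiliate: Plan X 61/89 = 68.5%, the Premium plan 101/130 = 77.7% → the Premium plan
Organic: Plan X 248/2731 = 9.1%, the Premium plan 542/3457 = 15.7% → the Premium plan
Paid: Plan X 653/1347 = 48.5%, the Premium plan 488/822 = 59.4% → the Premium plan
Overall: Plan X 962/4167 = 23.1%, the Premium plan 1131/4409 = 25.7% → the Premium plan
The Premium plan wins overall and in every signup group — no reversal.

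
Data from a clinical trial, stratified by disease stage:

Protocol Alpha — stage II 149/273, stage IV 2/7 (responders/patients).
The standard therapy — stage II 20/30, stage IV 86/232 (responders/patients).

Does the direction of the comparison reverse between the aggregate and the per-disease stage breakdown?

Stage II: Protocol Alpha 149/273 = 54.6%, the standard therapy 20/30 = 66.7% → the standard therapy
Stage IV: Protocol Alpha 2/7 = 28.6%, the standard therapy 86/232 = 37.1% → the standard therapy
Overall: Protocol Alpha 151/280 = 53.9%, the standard therapy 106/262 = 40.5% → Protocol Alpha
The standard therapy wins each disease group but Protocol Alpha wins overall — the comparison reverses. The standard therapy's patients skew toward stage IV, which has a lower base rate.

Yes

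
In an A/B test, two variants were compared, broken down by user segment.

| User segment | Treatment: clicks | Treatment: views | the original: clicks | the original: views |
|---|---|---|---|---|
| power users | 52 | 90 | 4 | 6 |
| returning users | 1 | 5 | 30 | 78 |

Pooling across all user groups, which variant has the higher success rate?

Treatment

Power users: Treatment 52/90 = 57.8%, the original 4/6 = 66.7% → the original
Returning users: Treatment 1/5 = 20.0%, the original 30/78 = 38.5% → the original
Overall: Treatment 53/95 = 55.8%, the original 34/84 = 40.5% → Treatment
(The original wins every user group but Treatment wins overall — the original's views skew toward the low-rate returning users group.)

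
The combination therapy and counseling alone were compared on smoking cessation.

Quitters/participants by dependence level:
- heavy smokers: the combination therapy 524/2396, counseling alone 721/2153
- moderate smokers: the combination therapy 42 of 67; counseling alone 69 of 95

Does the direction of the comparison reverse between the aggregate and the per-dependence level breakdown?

No

Heavy smokers: the combination therapy 524/2396 = 21.9%, counseling alone 721/2153 = 33.5% → counseling alone
Moderate smokers: the combination therapy 42/67 = 62.7%, counseling alone 69/95 = 72.6% → counseling alone
Overall: the combination therapy 566/2463 = 23.0%, counseling alone 790/2248 = 35.1% → counseling alone
Counseling alone wins overall and in every dependence group — no reversal.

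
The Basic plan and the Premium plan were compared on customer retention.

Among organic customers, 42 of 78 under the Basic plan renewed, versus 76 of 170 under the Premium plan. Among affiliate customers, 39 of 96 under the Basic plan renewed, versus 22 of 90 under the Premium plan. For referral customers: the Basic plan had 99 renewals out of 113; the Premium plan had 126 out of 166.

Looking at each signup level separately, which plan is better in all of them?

the Basic plan

Organic: the Basic plan 42/78 = 53.8%, the Premium plan 76/170 = 44.7% → the Basic plan
Affiliate: the Basic plan 39/96 = 40.6%, the Premium plan 22/90 = 24.4% → the Basic plan
Referral: the Basic plan 99/113 = 87.6%, the Premium plan 126/166 = 75.9% → the Basic plan
The Basic plan has the higher rate in all 3 groups.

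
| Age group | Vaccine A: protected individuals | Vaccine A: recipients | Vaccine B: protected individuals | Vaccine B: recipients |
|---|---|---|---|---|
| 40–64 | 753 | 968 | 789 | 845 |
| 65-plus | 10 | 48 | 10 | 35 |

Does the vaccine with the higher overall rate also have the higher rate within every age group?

Yes

40–64: Vaccine A 753/968 = 77.8%, Vaccine B 789/845 = 93.4% → Vaccine B
65-plus: Vaccine A 10/48 = 20.8%, Vaccine B 10/35 = 28.6% → Vaccine B
Overall: Vaccine A 763/1016 = 75.1%, Vaccine B 799/880 = 90.8% → Vaccine B
Vaccine B wins overall and in every age group — no reversal.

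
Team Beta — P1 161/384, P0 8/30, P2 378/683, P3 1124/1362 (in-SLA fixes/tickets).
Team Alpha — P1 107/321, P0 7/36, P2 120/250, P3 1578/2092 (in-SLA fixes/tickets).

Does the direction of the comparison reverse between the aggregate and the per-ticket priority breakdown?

No

P1: Team Beta 161/384 = 41.9%, Team Alpha 107/321 = 33.3% → Team Beta
P0: Team Beta 8/30 = 26.7%, Team Alpha 7/36 = 19.4% → Team Beta
P2: Team Beta 378/683 = 55.3%, Team Alpha 120/250 = 48.0% → Team Beta
P3: Team Beta 1124/1362 = 82.5%, Team Alpha 1578/2092 = 75.4% → Team Beta
Overall: Team Beta 1671/2459 = 68.0%, Team Alpha 1812/2699 = 67.1% → Team Beta
Team Beta wins overall and in every ticket group — no reversal.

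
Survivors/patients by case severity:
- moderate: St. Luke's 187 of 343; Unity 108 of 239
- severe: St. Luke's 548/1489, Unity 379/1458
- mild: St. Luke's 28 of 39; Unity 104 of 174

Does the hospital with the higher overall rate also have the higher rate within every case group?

Moderate: St. Luke's 187/343 = 54.5%, Unity 108/239 = 45.2% → St. Luke's
Severe: St. Luke's 548/1489 = 36.8%, Unity 379/1458 = 26.0% → St. Luke's
Mild: St. Luke's 28/39 = 71.8%, Unity 104/174 = 59.8% → St. Luke's
Overall: St. Luke's 763/1871 = 40.8%, Unity 591/1871 = 31.6% → St. Luke's
St. Luke's wins overall and in every case group — no reversal.

Yes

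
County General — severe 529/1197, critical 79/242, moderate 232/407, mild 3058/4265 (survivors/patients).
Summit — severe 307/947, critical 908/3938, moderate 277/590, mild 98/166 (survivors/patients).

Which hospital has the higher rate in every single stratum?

Severe: County General 529/1197 = 44.2%, Summit 307/947 = 32.4% → County General
Critical: County General 79/242 = 32.6%, Summit 908/3938 = 23.1% → County General
Moderate: County General 232/407 = 57.0%, Summit 277/590 = 46.9% → County General
Mild: County General 3058/4265 = 71.7%, Summit 98/166 = 59.0% → County General
County General has the higher rate in all 4 groups.

County General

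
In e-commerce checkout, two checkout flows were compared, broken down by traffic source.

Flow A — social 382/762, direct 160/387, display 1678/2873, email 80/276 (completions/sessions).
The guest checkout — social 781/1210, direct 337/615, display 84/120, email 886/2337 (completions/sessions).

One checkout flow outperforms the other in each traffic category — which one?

Social: Flow A 382/762 = 50.1%, the guest checkout 781/1210 = 64.5% → the guest checkout
Direct: Flow A 160/387 = 41.3%, the guest checkout 337/615 = 54.8% → the guest checkout
Display: Flow A 1678/2873 = 58.4%, the guest checkout 84/120 = 70.0% → the guest checkout
Email: Flow A 80/276 = 29.0%, the guest checkout 886/2337 = 37.9% → the guest checkout
The guest checkout has the higher rate in all 4 groups.

the guest checkout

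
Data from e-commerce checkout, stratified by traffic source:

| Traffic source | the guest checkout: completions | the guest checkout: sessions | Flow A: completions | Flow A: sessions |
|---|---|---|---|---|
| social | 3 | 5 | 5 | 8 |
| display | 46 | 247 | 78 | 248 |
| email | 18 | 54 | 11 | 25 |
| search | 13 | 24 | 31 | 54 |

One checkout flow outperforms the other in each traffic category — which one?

Social: the guest checkout 3/5 = 60.0%, Flow A 5/8 = 62.5% → Flow A
Display: the guest checkout 46/247 = 18.6%, Flow A 78/248 = 31.5% → Flow A
Email: the guest checkout 18/54 = 33.3%, Flow A 11/25 = 44.0% → Flow A
Search: the guest checkout 13/24 = 54.2%, Flow A 31/54 = 57.4% → Flow A
Flow A has the higher rate in all 4 groups.

Flow A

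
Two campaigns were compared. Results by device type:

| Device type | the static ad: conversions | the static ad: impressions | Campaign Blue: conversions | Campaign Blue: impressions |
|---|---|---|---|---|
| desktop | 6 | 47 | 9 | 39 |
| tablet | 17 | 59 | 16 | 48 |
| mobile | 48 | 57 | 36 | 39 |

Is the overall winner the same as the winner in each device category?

Desktop: the static ad 6/47 = 12.8%, Campaign Blue 9/39 = 23.1% → Campaign Blue
Tablet: the static ad 17/59 = 28.8%, Campaign Blue 16/48 = 33.3% → Campaign Blue
Mobile: the static ad 48/57 = 84.2%, Campaign Blue 36/39 = 92.3% → Campaign Blue
Overall: the static ad 71/163 = 43.6%, Campaign Blue 61/126 = 48.4% → Campaign Blue
Campaign Blue wins overall and in every device group — no reversal.

Yes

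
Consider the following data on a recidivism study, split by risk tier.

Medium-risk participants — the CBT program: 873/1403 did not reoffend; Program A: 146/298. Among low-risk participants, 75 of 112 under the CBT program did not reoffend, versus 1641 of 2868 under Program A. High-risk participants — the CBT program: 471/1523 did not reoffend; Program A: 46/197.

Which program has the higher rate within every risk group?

Medium-risk: the CBT program 873/1403 = 62.2%, Program A 146/298 = 49.0% → the CBT program
Low-risk: the CBT program 75/112 = 67.0%, Program A 1641/2868 = 57.2% → the CBT program
High-risk: the CBT program 471/1523 = 30.9%, Program A 46/197 = 23.4% → the CBT program
The CBT program has the higher rate in all 3 groups.

the CBT program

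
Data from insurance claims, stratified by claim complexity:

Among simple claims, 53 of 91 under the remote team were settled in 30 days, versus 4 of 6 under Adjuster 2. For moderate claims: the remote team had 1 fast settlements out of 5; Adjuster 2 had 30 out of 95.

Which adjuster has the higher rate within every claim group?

Simple: the remote team 53/91 = 58.2%, Adjuster 2 4/6 = 66.7% → Adjuster 2
Moderate: the remote team 1/5 = 20.0%, Adjuster 2 30/95 = 31.6% → Adjuster 2
Adjuster 2 has the higher rate in both groups.

Adjuster 2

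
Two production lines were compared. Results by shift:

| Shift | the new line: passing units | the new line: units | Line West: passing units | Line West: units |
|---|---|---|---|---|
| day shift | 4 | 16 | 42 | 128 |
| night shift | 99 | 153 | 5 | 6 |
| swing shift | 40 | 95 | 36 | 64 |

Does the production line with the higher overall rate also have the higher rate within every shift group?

Day shift: the new line 4/16 = 25.0%, Line West 42/128 = 32.8% → Line West
Night shift: the new line 99/153 = 64.7%, Line West 5/6 = 83.3% → Line West
Swing shift: the new line 40/95 = 42.1%, Line West 36/64 = 56.2% → Line West
Overall: the new line 143/264 = 54.2%, Line West 83/198 = 41.9% → the new line
Line West wins each shift group but the new line wins overall — the comparison reverses. Line West's units skew toward day shift, which has a lower base rate.

No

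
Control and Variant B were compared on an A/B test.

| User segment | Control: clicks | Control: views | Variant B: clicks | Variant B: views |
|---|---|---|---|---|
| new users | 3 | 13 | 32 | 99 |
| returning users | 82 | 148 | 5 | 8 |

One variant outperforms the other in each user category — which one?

Variant B

New users: Control 3/13 = 23.1%, Variant B 32/99 = 32.3% → Variant B
Returning users: Control 82/148 = 55.4%, Variant B 5/8 = 62.5% → Variant B
Variant B has the higher rate in both groups.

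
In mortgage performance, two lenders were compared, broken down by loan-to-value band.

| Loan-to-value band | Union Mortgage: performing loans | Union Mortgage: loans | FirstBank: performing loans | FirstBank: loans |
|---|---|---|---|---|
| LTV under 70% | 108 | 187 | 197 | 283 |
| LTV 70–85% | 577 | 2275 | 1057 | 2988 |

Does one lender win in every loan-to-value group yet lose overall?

No

LTV under 70%: Union Mortgage 108/187 = 57.8%, FirstBank 197/283 = 69.6% → FirstBank
LTV 70–85%: Union Mortgage 577/2275 = 25.4%, FirstBank 1057/2988 = 35.4% → FirstBank
Overall: Union Mortgage 685/2462 = 27.8%, FirstBank 1254/3271 = 38.3% → FirstBank
FirstBank wins overall and in every loan-to-value group — no reversal.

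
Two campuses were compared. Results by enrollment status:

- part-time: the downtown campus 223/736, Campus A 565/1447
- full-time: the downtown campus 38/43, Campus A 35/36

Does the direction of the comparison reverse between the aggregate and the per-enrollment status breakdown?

Part-time: the downtown campus 223/736 = 30.3%, Campus A 565/1447 = 39.0% → Campus A
Full-time: the downtown campus 38/43 = 88.4%, Campus A 35/36 = 97.2% → Campus A
Overall: the downtown campus 261/779 = 33.5%, Campus A 600/1483 = 40.5% → Campus A
Campus A wins overall and in every enrollment group — no reversal.

No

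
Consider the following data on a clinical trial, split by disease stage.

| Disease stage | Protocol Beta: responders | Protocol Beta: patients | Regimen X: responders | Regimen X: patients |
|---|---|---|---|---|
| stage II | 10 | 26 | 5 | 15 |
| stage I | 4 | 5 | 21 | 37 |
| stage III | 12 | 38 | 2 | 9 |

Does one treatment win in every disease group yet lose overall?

Yes

Stage II: Protocol Beta 10/26 = 38.5%, Regimen X 5/15 = 33.3% → Protocol Beta
Stage I: Protocol Beta 4/5 = 80.0%, Regimen X 21/37 = 56.8% → Protocol Beta
Stage III: Protocol Beta 12/38 = 31.6%, Regimen X 2/9 = 22.2% → Protocol Beta
Overall: Protocol Beta 26/69 = 37.7%, Regimen X 28/61 = 45.9% → Regimen X
Protocol Beta wins each disease group but Regimen X wins overall — the comparison reverses. Protocol Beta's patients skew toward stage III, which has a lower base rate.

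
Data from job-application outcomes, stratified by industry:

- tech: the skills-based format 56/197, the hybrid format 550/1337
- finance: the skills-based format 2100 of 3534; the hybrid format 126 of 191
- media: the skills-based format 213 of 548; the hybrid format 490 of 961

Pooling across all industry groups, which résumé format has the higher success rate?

Tech: the skills-based format 56/197 = 28.4%, the hybrid format 550/1337 = 41.1% → the hybrid format
Finance: the skills-based format 2100/3534 = 59.4%, the hybrid format 126/191 = 66.0% → the hybrid format
Media: the skills-based format 213/548 = 38.9%, the hybrid format 490/961 = 51.0% → the hybrid format
Overall: the skills-based format 2369/4279 = 55.4%, the hybrid format 1166/2489 = 46.8% → the skills-based format
(The hybrid format wins every industry group but the skills-based format wins overall — the hybrid format's applications skew toward the low-rate tech group.)

the skills-based format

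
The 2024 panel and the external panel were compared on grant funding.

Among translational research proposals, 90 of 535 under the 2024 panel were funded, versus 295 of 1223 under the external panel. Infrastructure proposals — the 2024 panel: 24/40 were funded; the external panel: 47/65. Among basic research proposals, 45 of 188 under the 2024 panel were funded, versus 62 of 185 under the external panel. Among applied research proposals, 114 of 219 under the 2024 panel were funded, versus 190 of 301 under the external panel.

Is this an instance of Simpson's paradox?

No

Translational research: the 2024 panel 90/535 = 16.8%, the external panel 295/1223 = 24.1% → the external panel
Infrastructure: the 2024 panel 24/40 = 60.0%, the external panel 47/65 = 72.3% → the external panel
Basic research: the 2024 panel 45/188 = 23.9%, the external panel 62/185 = 33.5% → the external panel
Applied research: the 2024 panel 114/219 = 52.1%, the external panel 190/301 = 63.1% → the external panel
Overall: the 2024 panel 273/982 = 27.8%, the external panel 594/1774 = 33.5% → the external panel
The external panel wins overall and in every proposal group — no reversal.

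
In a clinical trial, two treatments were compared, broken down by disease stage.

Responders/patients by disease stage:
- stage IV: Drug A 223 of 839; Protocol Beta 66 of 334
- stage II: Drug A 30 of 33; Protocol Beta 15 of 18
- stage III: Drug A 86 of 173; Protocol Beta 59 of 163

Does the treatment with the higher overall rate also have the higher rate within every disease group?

Stage IV: Drug A 223/839 = 26.6%, Protocol Beta 66/334 = 19.8% → Drug A
Stage II: Drug A 30/33 = 90.9%, Protocol Beta 15/18 = 83.3% → Drug A
Stage III: Drug A 86/173 = 49.7%, Protocol Beta 59/163 = 36.2% → Drug A
Overall: Drug A 339/1045 = 32.4%, Protocol Beta 140/515 = 27.2% → Drug A
Drug A wins overall and in every disease group — no reversal.

Yes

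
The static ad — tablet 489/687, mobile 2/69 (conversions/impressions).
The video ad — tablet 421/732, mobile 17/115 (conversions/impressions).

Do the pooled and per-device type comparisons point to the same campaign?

No

Tablet: the static ad 489/687 = 71.2%, the video ad 421/732 = 57.5% → the static ad
Mobile: the static ad 2/69 = 2.9%, the video ad 17/115 = 14.8% → the video ad
Overall: the static ad 491/756 = 64.9%, the video ad 438/847 = 51.7% → the static ad
Neither sweeps: the static ad wins 1 of 2 groups, the video ad wins 1. The static ad wins overall but not every group — no Simpson reversal.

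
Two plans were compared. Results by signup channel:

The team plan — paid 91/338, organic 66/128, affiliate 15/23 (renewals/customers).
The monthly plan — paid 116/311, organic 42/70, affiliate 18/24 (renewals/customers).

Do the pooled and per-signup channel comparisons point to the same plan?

Yes

Paid: the team plan 91/338 = 26.9%, the monthly plan 116/311 = 37.3% → the monthly plan
Organic: the team plan 66/128 = 51.6%, the monthly plan 42/70 = 60.0% → the monthly plan
Affiliate: the team plan 15/23 = 65.2%, the monthly plan 18/24 = 75.0% → the monthly plan
Overall: the team plan 172/489 = 35.2%, the monthly plan 176/405 = 43.5% → the monthly plan
The monthly plan wins overall and in every signup group — no reversal.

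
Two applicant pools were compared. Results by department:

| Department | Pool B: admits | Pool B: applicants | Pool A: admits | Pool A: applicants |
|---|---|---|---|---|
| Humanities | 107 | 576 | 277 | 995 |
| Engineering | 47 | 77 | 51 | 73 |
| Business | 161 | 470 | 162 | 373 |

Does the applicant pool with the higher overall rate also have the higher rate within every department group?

Humanities: Pool B 107/576 = 18.6%, Pool A 277/995 = 27.8% → Pool A
Engineering: Pool B 47/77 = 61.0%, Pool A 51/73 = 69.9% → Pool A
Business: Pool B 161/470 = 34.3%, Pool A 162/373 = 43.4% → Pool A
Overall: Pool B 315/1123 = 28.0%, Pool A 490/1441 = 34.0% → Pool A
Pool A wins overall and in every department group — no reversal.

Yes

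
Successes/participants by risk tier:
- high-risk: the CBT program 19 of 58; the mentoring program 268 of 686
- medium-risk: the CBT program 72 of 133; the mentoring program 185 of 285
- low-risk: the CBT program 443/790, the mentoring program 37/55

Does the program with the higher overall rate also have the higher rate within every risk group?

High-risk: the CBT program 19/58 = 32.8%, the mentoring program 268/686 = 39.1% → the mentoring program
Medium-risk: the CBT program 72/133 = 54.1%, the mentoring program 185/285 = 64.9% → the mentoring program
Low-risk: the CBT program 443/790 = 56.1%, the mentoring program 37/55 = 67.3% → the mentoring program
Overall: the CBT program 534/981 = 54.4%, the mentoring program 490/1026 = 47.8% → the CBT program
The mentoring program wins each risk group but the CBT program wins overall — the comparison reverses. The mentoring program's participants skew toward high-risk, which has a lower base rate.

No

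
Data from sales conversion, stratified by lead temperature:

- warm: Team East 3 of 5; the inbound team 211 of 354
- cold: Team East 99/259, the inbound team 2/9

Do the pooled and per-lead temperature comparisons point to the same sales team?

Warm: Team East 3/5 = 60.0%, the inbound team 211/354 = 59.6% → Team East
Cold: Team East 99/259 = 38.2%, the inbound team 2/9 = 22.2% → Team East
Overall: Team East 102/264 = 38.6%, the inbound team 213/363 = 58.7% → the inbound team
Team East wins each lead group but the inbound team wins overall — the comparison reverses. Team East's leads skew toward cold, which has a lower base rate.

No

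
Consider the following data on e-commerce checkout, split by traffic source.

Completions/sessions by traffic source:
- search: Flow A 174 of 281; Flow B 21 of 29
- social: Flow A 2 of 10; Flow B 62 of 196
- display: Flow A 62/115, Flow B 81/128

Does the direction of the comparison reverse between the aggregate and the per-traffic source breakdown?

Search: Flow A 174/281 = 61.9%, Flow B 21/29 = 72.4% → Flow B
Social: Flow A 2/10 = 20.0%, Flow B 62/196 = 31.6% → Flow B
Display: Flow A 62/115 = 53.9%, Flow B 81/128 = 63.3% → Flow B
Overall: Flow A 238/406 = 58.6%, Flow B 164/353 = 46.5% → Flow A
Flow B wins each traffic group but Flow A wins overall — the comparison reverses. Flow B's sessions skew toward social, which has a lower base rate.

Yes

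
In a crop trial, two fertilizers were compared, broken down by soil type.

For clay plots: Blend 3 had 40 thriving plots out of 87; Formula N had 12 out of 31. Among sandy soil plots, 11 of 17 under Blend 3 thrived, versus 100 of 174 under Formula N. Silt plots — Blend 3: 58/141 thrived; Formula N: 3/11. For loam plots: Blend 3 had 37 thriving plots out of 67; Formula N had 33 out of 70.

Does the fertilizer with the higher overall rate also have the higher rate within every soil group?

Clay: Blend 3 40/87 = 46.0%, Formula N 12/31 = 38.7% → Blend 3
Sandy soil: Blend 3 11/17 = 64.7%, Formula N 100/174 = 57.5% → Blend 3
Silt: Blend 3 58/141 = 41.1%, Formula N 3/11 = 27.3% → Blend 3
Loam: Blend 3 37/67 = 55.2%, Formula N 33/70 = 47.1% → Blend 3
Overall: Blend 3 146/312 = 46.8%, Formula N 148/286 = 51.7% → Formula N
Blend 3 wins each soil group but Formula N wins overall — the comparison reverses. Blend 3's plots skew toward silt, which has a lower base rate.

No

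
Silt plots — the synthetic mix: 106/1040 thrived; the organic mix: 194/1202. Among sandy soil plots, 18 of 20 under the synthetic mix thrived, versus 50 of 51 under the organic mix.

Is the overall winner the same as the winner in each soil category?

Silt: the synthetic mix 106/1040 = 10.2%, the organic mix 194/1202 = 16.1% → the organic mix
Sandy soil: the synthetic mix 18/20 = 90.0%, the organic mix 50/51 = 98.0% → the organic mix
Overall: the synthetic mix 124/1060 = 11.7%, the organic mix 244/1253 = 19.5% → the organic mix
The organic mix wins overall and in every soil group — no reversal.

Yes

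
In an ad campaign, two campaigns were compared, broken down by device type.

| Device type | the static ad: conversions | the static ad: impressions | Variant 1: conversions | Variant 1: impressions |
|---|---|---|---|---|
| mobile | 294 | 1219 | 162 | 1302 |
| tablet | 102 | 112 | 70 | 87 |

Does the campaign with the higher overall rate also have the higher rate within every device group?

Mobile: the static ad 294/1219 = 24.1%, Variant 1 162/1302 = 12.4% → the static ad
Tablet: the static ad 102/112 = 91.1%, Variant 1 70/87 = 80.5% → the static ad
Overall: the static ad 396/1331 = 29.8%, Variant 1 232/1389 = 16.7% → the static ad
The static ad wins overall and in every device group — no reversal.

Yes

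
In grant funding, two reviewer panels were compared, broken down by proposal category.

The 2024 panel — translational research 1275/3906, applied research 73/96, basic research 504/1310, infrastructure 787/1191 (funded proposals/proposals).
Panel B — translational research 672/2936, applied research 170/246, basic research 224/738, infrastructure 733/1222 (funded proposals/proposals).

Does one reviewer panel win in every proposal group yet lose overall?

Translational research: the 2024 panel 1275/3906 = 32.6%, Panel B 672/2936 = 22.9% → the 2024 panel
Applied research: the 2024 panel 73/96 = 76.0%, Panel B 170/246 = 69.1% → the 2024 panel
Basic research: the 2024 panel 504/1310 = 38.5%, Panel B 224/738 = 30.4% → the 2024 panel
Infrastructure: the 2024 panel 787/1191 = 66.1%, Panel B 733/1222 = 60.0% → the 2024 panel
Overall: the 2024 panel 2639/6503 = 40.6%, Panel B 1799/5142 = 35.0% → the 2024 panel
The 2024 panel wins overall and in every proposal group — no reversal.

No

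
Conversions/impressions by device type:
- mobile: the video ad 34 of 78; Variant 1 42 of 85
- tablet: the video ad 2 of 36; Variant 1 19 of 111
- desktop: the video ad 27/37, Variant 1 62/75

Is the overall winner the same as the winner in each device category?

Mobile: the video ad 34/78 = 43.6%, Variant 1 42/85 = 49.4% → Variant 1
Tablet: the video ad 2/36 = 5.6%, Variant 1 19/111 = 17.1% → Variant 1
Desktop: the video ad 27/37 = 73.0%, Variant 1 62/75 = 82.7% → Variant 1
Overall: the video ad 63/151 = 41.7%, Variant 1 123/271 = 45.4% → Variant 1
Variant 1 wins overall and in every device group — no reversal.

Yes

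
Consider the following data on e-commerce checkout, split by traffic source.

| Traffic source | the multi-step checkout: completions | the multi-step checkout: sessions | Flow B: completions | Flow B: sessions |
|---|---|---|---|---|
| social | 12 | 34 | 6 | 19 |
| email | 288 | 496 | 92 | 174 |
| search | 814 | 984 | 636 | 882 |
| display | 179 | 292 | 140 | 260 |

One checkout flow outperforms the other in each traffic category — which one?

Social: the multi-step checkout 12/34 = 35.3%, Flow B 6/19 = 31.6% → the multi-step checkout
Email: the multi-step checkout 288/496 = 58.1%, Flow B 92/174 = 52.9% → the multi-step checkout
Search: the multi-step checkout 814/984 = 82.7%, Flow B 636/882 = 72.1% → the multi-step checkout
Display: the multi-step checkout 179/292 = 61.3%, Flow B 140/260 = 53.8% → the multi-step checkout
The multi-step checkout has the higher rate in all 4 groups.

the multi-step checkout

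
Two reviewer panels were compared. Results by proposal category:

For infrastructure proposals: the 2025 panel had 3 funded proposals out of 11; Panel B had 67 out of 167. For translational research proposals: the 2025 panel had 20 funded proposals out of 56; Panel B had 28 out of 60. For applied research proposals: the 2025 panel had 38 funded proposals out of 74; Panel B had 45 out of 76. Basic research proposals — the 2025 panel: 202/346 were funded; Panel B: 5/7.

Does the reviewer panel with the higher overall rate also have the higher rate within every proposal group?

Infrastructure: the 2025 panel 3/11 = 27.3%, Panel B 67/167 = 40.1% → Panel B
Translational research: the 2025 panel 20/56 = 35.7%, Panel B 28/60 = 46.7% → Panel B
Applied research: the 2025 panel 38/74 = 51.4%, Panel B 45/76 = 59.2% → Panel B
Basic research: the 2025 panel 202/346 = 58.4%, Panel B 5/7 = 71.4% → Panel B
Overall: the 2025 panel 263/487 = 54.0%, Panel B 145/310 = 46.8% → the 2025 panel
Panel B wins each proposal group but the 2025 panel wins overall — the comparison reverses. Panel B's proposals skew toward infrastructure, which has a lower base rate.

No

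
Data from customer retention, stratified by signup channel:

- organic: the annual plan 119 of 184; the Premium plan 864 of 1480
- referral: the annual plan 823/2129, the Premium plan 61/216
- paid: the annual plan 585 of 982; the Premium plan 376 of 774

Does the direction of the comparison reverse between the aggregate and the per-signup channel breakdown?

Organic: the annual plan 119/184 = 64.7%, the Premium plan 864/1480 = 58.4% → the annual plan
Referral: the annual plan 823/2129 = 38.7%, the Premium plan 61/216 = 28.2% → the annual plan
Paid: the annual plan 585/982 = 59.6%, the Premium plan 376/774 = 48.6% → the annual plan
Overall: the annual plan 1527/3295 = 46.3%, the Premium plan 1301/2470 = 52.7% → the Premium plan
The annual plan wins each signup group but the Premium plan wins overall — the comparison reverses. The annual plan's customers skew toward referral, which has a lower base rate.

Yes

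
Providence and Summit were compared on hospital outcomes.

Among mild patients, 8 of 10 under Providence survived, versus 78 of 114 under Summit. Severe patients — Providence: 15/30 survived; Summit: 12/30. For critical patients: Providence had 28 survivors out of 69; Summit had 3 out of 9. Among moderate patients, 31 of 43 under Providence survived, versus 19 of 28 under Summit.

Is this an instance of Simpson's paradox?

Mild: Providence 8/10 = 80.0%, Summit 78/114 = 68.4% → Providence
Severe: Providence 15/30 = 50.0%, Summit 12/30 = 40.0% → Providence
Critical: Providence 28/69 = 40.6%, Summit 3/9 = 33.3% → Providence
Moderate: Providence 31/43 = 72.1%, Summit 19/28 = 67.9% → Providence
Overall: Providence 82/152 = 53.9%, Summit 112/181 = 61.9% → Summit
Providence wins each case group but Summit wins overall — the comparison reverses. Providence's patients skew toward critical, which has a lower base rate.

Yes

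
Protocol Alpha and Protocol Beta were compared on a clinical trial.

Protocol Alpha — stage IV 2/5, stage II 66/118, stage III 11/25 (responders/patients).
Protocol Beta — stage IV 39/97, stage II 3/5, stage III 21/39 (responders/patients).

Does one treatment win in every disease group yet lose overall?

Stage IV: Protocol Alpha 2/5 = 40.0%, Protocol Beta 39/97 = 40.2% → Protocol Beta
Stage II: Protocol Alpha 66/118 = 55.9%, Protocol Beta 3/5 = 60.0% → Protocol Beta
Stage III: Protocol Alpha 11/25 = 44.0%, Protocol Beta 21/39 = 53.8% → Protocol Beta
Overall: Protocol Alpha 79/148 = 53.4%, Protocol Beta 63/141 = 44.7% → Protocol Alpha
Protocol Beta wins each disease group but Protocol Alpha wins overall — the comparison reverses. Protocol Beta's patients skew toward stage IV, which has a lower base rate.

Yes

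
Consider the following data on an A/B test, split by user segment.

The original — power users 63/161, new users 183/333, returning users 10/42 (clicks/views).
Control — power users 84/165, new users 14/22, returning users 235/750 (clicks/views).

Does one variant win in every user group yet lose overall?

Yes

Power users: the original 63/161 = 39.1%, Control 84/165 = 50.9% → Control
New users: the original 183/333 = 55.0%, Control 14/22 = 63.6% → Control
Returning users: the original 10/42 = 23.8%, Control 235/750 = 31.3% → Control
Overall: the original 256/536 = 47.8%, Control 333/937 = 35.5% → the original
Control wins each user group but the original wins overall — the comparison reverses. Control's views skew toward returning users, which has a lower base rate.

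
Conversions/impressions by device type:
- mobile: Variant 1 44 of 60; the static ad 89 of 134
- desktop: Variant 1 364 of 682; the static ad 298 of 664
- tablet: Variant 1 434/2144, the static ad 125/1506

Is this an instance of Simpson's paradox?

Mobile: Variant 1 44/60 = 73.3%, the static ad 89/134 = 66.4% → Variant 1
Desktop: Variant 1 364/682 = 53.4%, the static ad 298/664 = 44.9% → Variant 1
Tablet: Variant 1 434/2144 = 20.2%, the static ad 125/1506 = 8.3% → Variant 1
Overall: Variant 1 842/2886 = 29.2%, the static ad 512/2304 = 22.2% → Variant 1
Variant 1 wins overall and in every device group — no reversal.

No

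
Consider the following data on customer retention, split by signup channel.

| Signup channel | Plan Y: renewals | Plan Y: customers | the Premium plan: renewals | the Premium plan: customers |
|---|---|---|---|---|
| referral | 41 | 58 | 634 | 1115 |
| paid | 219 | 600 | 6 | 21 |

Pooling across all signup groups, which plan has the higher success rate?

the Premium plan

Referral: Plan Y 41/58 = 70.7%, the Premium plan 634/1115 = 56.9% → Plan Y
Paid: Plan Y 219/600 = 36.5%, the Premium plan 6/21 = 28.6% → Plan Y
Overall: Plan Y 260/658 = 39.5%, the Premium plan 640/1136 = 56.3% → the Premium plan
(Plan Y wins every signup group but the Premium plan wins overall — Plan Y's customers skew toward the low-rate paid group.)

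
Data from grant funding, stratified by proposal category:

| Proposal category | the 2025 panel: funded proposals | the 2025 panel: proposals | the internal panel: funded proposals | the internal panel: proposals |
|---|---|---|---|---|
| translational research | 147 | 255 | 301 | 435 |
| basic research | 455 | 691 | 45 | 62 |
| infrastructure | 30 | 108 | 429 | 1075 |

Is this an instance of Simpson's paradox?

Translational research: the 2025 panel 147/255 = 57.6%, the internal panel 301/435 = 69.2% → the internal panel
Basic research: the 2025 panel 455/691 = 65.8%, the internal panel 45/62 = 72.6% → the internal panel
Infrastructure: the 2025 panel 30/108 = 27.8%, the internal panel 429/1075 = 39.9% → the internal panel
Overall: the 2025 panel 632/1054 = 60.0%, the internal panel 775/1572 = 49.3% → the 2025 panel
The internal panel wins each proposal group but the 2025 panel wins overall — the comparison reverses. The internal panel's proposals skew toward infrastructure, which has a lower base rate.

Yes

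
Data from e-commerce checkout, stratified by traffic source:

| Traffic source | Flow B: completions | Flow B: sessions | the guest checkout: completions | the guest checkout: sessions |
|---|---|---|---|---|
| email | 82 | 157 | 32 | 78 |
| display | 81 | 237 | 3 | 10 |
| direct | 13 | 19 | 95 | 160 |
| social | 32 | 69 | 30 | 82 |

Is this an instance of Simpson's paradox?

Yes

Email: Flow B 82/157 = 52.2%, the guest checkout 32/78 = 41.0% → Flow B
Display: Flow B 81/237 = 34.2%, the guest checkout 3/10 = 30.0% → Flow B
Direct: Flow B 13/19 = 68.4%, the guest checkout 95/160 = 59.4% → Flow B
Social: Flow B 32/69 = 46.4%, the guest checkout 30/82 = 36.6% → Flow B
Overall: Flow B 208/482 = 43.2%, the guest checkout 160/330 = 48.5% → the guest checkout
Flow B wins each traffic group but the guest checkout wins overall — the comparison reverses. Flow B's sessions skew toward display, which has a lower base rate.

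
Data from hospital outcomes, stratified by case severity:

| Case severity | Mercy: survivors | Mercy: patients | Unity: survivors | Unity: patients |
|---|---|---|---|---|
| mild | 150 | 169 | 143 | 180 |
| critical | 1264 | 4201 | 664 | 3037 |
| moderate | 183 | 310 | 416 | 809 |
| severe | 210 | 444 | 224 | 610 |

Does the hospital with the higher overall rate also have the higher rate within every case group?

Yes

Mild: Mercy 150/169 = 88.8%, Unity 143/180 = 79.4% → Mercy
Critical: Mercy 1264/4201 = 30.1%, Unity 664/3037 = 21.9% → Mercy
Moderate: Mercy 183/310 = 59.0%, Unity 416/809 = 51.4% → Mercy
Severe: Mercy 210/444 = 47.3%, Unity 224/610 = 36.7% → Mercy
Overall: Mercy 1807/5124 = 35.3%, Unity 1447/4636 = 31.2% → Mercy
Mercy wins overall and in every case group — no reversal.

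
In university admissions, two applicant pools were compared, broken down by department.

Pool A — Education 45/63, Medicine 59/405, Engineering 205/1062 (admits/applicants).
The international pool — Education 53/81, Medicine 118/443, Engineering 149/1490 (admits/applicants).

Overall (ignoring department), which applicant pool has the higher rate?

Pool A

Education: Pool A 45/63 = 71.4%, the international pool 53/81 = 65.4% → Pool A
Medicine: Pool A 59/405 = 14.6%, the international pool 118/443 = 26.6% → the international pool
Engineering: Pool A 205/1062 = 19.3%, the international pool 149/1490 = 10.0% → Pool A
Overall: Pool A 309/1530 = 20.2%, the international pool 320/2014 = 15.9% → Pool A
(Neither sweeps every department group, but Pool A has the higher pooled rate.)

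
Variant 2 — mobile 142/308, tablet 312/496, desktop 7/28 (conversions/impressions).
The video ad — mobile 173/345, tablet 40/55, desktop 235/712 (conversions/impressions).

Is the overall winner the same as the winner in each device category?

Mobile: Variant 2 142/308 = 46.1%, the video ad 173/345 = 50.1% → the video ad
Tablet: Variant 2 312/496 = 62.9%, the video ad 40/55 = 72.7% → the video ad
Desktop: Variant 2 7/28 = 25.0%, the video ad 235/712 = 33.0% → the video ad
Overall: Variant 2 461/832 = 55.4%, the video ad 448/1112 = 40.3% → Variant 2
The video ad wins each device group but Variant 2 wins overall — the comparison reverses. The video ad's impressions skew toward desktop, which has a lower base rate.

No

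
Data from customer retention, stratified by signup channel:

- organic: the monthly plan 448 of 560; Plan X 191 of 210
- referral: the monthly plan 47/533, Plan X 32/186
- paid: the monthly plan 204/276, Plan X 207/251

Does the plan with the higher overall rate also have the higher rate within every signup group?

Yes

Organic: the monthly plan 448/560 = 80.0%, Plan X 191/210 = 91.0% → Plan X
Referral: the monthly plan 47/533 = 8.8%, Plan X 32/186 = 17.2% → Plan X
Paid: the monthly plan 204/276 = 73.9%, Plan X 207/251 = 82.5% → Plan X
Overall: the monthly plan 699/1369 = 51.1%, Plan X 430/647 = 66.5% → Plan X
Plan X wins overall and in every signup group — no reversal.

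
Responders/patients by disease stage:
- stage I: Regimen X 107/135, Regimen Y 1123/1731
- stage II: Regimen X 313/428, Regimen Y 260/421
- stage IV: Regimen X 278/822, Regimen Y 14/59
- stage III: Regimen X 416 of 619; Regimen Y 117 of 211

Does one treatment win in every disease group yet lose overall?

Yes

Stage I: Regimen X 107/135 = 79.3%, Regimen Y 1123/1731 = 64.9% → Regimen X
Stage II: Regimen X 313/428 = 73.1%, Regimen Y 260/421 = 61.8% → Regimen X
Stage IV: Regimen X 278/822 = 33.8%, Regimen Y 14/59 = 23.7% → Regimen X
Stage III: Regimen X 416/619 = 67.2%, Regimen Y 117/211 = 55.5% → Regimen X
Overall: Regimen X 1114/2004 = 55.6%, Regimen Y 1514/2422 = 62.5% → Regimen Y
Regimen X wins each disease group but Regimen Y wins overall — the comparison reverses. Regimen X's patients skew toward stage IV, which has a lower base rate.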